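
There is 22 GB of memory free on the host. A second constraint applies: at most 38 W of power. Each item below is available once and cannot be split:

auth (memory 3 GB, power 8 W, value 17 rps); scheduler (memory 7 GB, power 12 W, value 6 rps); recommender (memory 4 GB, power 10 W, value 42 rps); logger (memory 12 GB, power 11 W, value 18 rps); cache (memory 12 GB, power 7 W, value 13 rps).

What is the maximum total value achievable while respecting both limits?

77 rps

Feasible sets respecting both limits:
- auth+recommender+logger: memory 19, power 29, value 77
- auth+recommender+cache: memory 19, power 25, value 72
- auth+scheduler+recommender: memory 14, power 30, value 65
Best: 77 rps.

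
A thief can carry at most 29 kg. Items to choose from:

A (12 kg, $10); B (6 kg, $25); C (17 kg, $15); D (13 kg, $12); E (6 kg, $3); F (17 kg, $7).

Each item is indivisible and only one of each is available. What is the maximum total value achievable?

$43

This is a 0/1 knapsack; check combinations near the capacity.
- B+C+E: weight 6+17+6=29, value 25+15+3=43
- B+C: weight 6+17=23, value 25+15=40
- B+D+E: weight 6+13+6=25, value 25+12+3=40
- A+B+E: weight 12+6+6=24, value 10+25+3=38
Best: $43.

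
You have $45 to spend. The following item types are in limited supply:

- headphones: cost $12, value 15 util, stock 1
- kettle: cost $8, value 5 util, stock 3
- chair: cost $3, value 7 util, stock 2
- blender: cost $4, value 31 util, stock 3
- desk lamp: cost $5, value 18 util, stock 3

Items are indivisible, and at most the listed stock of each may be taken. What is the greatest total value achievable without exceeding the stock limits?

Best selections within cost 45 and stock limits:
- 1×headphones + 2×chair + 3×blender + 3×desk lamp: cost 45, value 176
- 1×headphones + 1×chair + 3×blender + 3×desk lamp: cost 42, value 169
Best: 176 util.

176 util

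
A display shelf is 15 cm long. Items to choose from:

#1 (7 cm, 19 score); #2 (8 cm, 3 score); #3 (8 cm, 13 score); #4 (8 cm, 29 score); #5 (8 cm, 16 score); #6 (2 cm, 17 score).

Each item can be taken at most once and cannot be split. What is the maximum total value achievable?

48 score

Check high-value combinations within 15 cm:
- #1+#4: length 7+8=15, value 19+29=48
- #4+#6: length 8+2=10, value 29+17=46
- #1+#6: length 7+2=9, value 19+17=36
Best: 48 score.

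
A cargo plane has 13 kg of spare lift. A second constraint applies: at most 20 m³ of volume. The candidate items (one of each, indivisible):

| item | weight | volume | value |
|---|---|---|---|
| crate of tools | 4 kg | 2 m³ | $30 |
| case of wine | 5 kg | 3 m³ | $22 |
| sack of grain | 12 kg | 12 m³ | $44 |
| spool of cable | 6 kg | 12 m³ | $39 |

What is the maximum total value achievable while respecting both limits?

$69

Feasible sets respecting both limits:
- crate of tools+spool of cable: weight 10, volume 14, value 69
- case of wine+spool of cable: weight 11, volume 15, value 61
- crate of tools+case of wine: weight 9, volume 5, value 52
Best: $69.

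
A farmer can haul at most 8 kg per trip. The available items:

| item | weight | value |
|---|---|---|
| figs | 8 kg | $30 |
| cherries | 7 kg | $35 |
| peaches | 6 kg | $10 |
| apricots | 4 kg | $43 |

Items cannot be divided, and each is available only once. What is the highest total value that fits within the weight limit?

$43

Check high-value combinations within 8 kg:
- apricots: weight 4, value 43
- cherries: weight 7, value 35
- figs: weight 8, value 30
- peaches: weight 6, value 10
Best: $43.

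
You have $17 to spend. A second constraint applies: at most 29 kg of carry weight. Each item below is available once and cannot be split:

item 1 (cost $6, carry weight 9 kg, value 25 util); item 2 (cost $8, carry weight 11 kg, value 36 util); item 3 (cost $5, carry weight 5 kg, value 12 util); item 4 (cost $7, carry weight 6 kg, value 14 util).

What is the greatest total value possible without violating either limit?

61 util

Feasible sets respecting both limits:
- item 1+item 2: cost 14, carry weight 20, value 61
- item 2+item 4: cost 15, carry weight 17, value 50
- item 2+item 3: cost 13, carry weight 16, value 48
- item 1+item 4: cost 13, carry weight 15, value 39
Best: 61 util.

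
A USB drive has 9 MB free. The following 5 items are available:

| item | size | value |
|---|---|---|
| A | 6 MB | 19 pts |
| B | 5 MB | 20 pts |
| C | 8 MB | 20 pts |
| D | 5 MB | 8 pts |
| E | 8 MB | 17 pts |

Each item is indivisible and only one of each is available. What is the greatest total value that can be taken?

Check high-value combinations within 9 MB:
- B: size 5, value 20
- C: size 8, value 20
- A: size 6, value 19
- E: size 8, value 17
Best: 20 pts.

20 pts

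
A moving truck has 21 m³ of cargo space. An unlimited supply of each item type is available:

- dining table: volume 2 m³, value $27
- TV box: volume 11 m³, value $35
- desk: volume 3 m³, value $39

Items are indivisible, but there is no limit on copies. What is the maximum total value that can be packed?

$282

Best value-per-unit is dining table at 27/2; filling with it alone gives 10×27 = 270.
Optimal mix: 9×dining table + 1×desk → volume 21, value 282.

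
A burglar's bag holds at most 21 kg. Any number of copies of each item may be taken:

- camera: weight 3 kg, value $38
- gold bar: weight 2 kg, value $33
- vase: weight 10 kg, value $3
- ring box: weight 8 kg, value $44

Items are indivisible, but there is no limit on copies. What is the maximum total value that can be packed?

Best value-per-unit is gold bar at 33/2; filling with it alone gives 10×33 = 330.
Optimal mix: 1×camera + 9×gold bar → weight 21, value 335.

$335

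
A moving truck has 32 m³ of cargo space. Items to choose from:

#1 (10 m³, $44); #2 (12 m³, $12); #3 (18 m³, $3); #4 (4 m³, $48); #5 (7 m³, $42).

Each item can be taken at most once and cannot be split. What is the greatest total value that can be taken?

$134

Check high-value combinations within 32 m³:
- #1+#4+#5: volume 10+4+7=21, value 44+48+42=134
- #1+#2+#4: volume 10+12+4=26, value 44+12+48=104
- #2+#4+#5: volume 12+4+7=23, value 12+48+42=102
- #1+#2+#5: volume 10+12+7=29, value 44+12+42=98
- #1+#3+#4: volume 10+18+4=32, value 44+3+48=95
Best: $134.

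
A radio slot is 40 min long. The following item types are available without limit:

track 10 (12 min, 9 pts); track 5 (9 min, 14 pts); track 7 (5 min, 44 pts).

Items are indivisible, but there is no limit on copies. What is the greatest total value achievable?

Best value-per-unit is track 7 at 44/5, and filling with it alone uses duration 8×5=40. No mix of the others beats 8×44 = 352.

352 pts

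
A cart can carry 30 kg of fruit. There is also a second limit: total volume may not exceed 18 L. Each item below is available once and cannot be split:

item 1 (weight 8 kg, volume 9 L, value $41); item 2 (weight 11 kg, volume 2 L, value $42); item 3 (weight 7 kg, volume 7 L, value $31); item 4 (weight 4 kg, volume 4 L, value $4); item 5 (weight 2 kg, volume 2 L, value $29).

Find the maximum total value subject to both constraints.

$116

Feasible sets respecting both limits:
- item 1+item 2+item 4+item 5: weight 25, volume 17, value 116
- item 1+item 2+item 3: weight 26, volume 18, value 114
- item 1+item 2+item 5: weight 21, volume 13, value 112
- item 2+item 3+item 4+item 5: weight 24, volume 15, value 106
Best: $116.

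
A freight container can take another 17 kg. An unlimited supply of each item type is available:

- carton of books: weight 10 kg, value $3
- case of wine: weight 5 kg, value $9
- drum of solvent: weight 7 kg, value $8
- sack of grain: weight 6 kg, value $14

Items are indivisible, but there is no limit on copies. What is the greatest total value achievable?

Best value-per-unit is sack of grain at 14/6; filling with it alone gives 2×14 = 28.
Optimal mix: 1×case of wine + 2×sack of grain → weight 17, value 37.

$37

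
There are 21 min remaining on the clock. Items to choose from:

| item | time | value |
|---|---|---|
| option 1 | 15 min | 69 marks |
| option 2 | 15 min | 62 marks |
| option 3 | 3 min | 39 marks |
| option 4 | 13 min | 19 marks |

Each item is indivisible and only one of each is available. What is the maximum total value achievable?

Check high-value combinations within 21 min:
- option 1+option 3: time 15+3=18, value 69+39=108
- option 2+option 3: time 15+3=18, value 62+39=101
- option 1: time 15, value 69
- option 2: time 15, value 62
Best: 108 marks.

108 marks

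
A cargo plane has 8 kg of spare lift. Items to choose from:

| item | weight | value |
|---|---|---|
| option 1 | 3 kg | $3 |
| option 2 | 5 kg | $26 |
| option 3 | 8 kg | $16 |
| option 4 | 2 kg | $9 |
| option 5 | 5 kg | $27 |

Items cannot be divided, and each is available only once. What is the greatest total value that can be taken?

$36

Check high-value combinations within 8 kg:
- option 4+option 5: weight 2+5=7, value 9+27=36
- option 2+option 4: weight 5+2=7, value 26+9=35
- option 1+option 5: weight 3+5=8, value 3+27=30
- option 1+option 2: weight 3+5=8, value 3+26=29
Best: $36.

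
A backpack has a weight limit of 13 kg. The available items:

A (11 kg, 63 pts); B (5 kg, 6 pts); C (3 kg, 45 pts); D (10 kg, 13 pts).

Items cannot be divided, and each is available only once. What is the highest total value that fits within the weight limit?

63 pts

Check high-value combinations within 13 kg:
- A: weight 11, value 63
- C+D: weight 3+10=13, value 45+13=58
- B+C: weight 5+3=8, value 6+45=51
- C: weight 3, value 45
- D: weight 10, value 13
Best: 63 pts.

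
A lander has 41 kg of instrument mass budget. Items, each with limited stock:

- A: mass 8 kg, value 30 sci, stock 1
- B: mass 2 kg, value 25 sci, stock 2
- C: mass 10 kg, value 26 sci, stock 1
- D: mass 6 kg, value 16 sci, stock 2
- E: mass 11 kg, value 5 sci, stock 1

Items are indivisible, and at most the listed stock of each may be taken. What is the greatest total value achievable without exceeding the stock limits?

Best selections within mass 41 and stock limits:
- 1×A + 2×B + 1×C + 2×D: mass 34, value 138
- 1×A + 2×B + 1×C + 1×D + 1×E: mass 39, value 127
- 1×A + 2×B + 1×C + 1×D: mass 28, value 122
- 1×A + 2×B + 2×D + 1×E: mass 35, value 117
Best: 138 sci.

138 sci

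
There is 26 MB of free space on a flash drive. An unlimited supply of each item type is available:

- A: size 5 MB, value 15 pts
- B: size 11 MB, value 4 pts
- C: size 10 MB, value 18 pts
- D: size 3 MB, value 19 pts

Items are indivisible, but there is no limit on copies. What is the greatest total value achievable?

152 pts

Best value-per-unit is D at 19/3, and filling with it alone uses size 8×3=24. No mix of the others beats 8×19 = 152.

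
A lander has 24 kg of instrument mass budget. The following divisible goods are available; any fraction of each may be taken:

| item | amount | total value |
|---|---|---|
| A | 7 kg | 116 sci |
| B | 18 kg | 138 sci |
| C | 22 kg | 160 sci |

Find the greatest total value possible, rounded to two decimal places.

Take in order of value per unit:
- A (116/7 per unit): all 7 → value 116, running total 116.00
- B (138/18 per unit): 17 of 18 → value 17×138/18 = 130.3333, running total 246.33
Total 246.33.

246.33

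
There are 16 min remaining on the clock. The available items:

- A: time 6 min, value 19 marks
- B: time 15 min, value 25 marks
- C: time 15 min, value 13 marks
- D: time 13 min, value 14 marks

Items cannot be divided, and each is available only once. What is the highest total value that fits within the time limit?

Check high-value combinations within 16 min:
- B: time 15, value 25
- A: time 6, value 19
- D: time 13, value 14
- C: time 15, value 13
Best: 25 marks.

25 marks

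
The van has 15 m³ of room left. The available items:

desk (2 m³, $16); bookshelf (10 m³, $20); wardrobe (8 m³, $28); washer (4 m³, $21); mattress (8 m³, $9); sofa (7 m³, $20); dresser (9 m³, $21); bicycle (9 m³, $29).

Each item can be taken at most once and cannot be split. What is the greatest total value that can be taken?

$66

This is a 0/1 knapsack; check combinations near the capacity.
- desk+washer+bicycle: volume 2+4+9=15, value 16+21+29=66
- desk+wardrobe+washer: volume 2+8+4=14, value 16+28+21=65
- desk+washer+dresser: volume 2+4+9=15, value 16+21+21=58
Best: $66.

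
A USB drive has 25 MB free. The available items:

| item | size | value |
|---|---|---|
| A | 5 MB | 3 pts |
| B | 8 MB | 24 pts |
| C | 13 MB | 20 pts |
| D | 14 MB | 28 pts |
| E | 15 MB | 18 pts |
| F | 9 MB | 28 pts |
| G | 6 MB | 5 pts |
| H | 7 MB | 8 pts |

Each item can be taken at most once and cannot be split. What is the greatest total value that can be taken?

60 pts

Check high-value combinations within 25 MB:
- B+F+H: size 8+9+7=24, value 24+28+8=60
- B+F+G: size 8+9+6=23, value 24+28+5=57
- D+F: size 14+9=23, value 28+28=56
- A+B+F: size 5+8+9=22, value 3+24+28=55
- B+F: size 8+9=17, value 24+28=52
Best: 60 pts.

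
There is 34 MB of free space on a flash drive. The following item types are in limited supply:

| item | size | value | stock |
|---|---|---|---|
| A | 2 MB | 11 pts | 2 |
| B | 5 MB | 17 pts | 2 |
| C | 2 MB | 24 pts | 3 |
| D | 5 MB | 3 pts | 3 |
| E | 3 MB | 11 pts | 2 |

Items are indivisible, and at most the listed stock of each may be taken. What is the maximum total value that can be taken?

153 pts

Best selections within size 34 and stock limits:
- 2×A + 2×B + 3×C + 1×D + 2×E: size 31, value 153
- 2×A + 2×B + 3×C + 2×E: size 26, value 150
Best: 153 pts.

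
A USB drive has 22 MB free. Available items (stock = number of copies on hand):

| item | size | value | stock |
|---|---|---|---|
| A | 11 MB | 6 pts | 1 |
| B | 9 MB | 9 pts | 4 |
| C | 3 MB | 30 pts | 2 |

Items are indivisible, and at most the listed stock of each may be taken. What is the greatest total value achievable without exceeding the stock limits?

Top feasible selections:
- 1×B + 2×C: size 15, value 69
- 1×A + 2×C: size 17, value 66
- 2×C: size 6, value 60
Best: 69 pts.

69 pts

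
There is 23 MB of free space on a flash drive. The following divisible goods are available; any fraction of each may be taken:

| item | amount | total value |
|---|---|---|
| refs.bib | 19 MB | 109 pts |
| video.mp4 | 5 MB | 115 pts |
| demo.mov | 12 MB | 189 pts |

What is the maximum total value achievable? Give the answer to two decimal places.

Take in order of value per unit:
- video.mp4 (115/5 per unit): all 5 → value 115, running total 115.00
- demo.mov (189/12 per unit): all 12 → value 189, running total 304.00
- refs.bib (109/19 per unit): 6 of 19 → value 6×109/19 = 34.4211, running total 338.42
Total 338.42.

338.42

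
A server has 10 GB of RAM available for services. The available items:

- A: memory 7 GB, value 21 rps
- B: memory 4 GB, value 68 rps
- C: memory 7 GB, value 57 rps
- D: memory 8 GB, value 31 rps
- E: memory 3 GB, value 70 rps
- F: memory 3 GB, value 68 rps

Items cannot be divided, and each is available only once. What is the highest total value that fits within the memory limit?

206 rps

This is a 0/1 knapsack; check combinations near the capacity.
- B+E+F: memory 4+3+3=10, value 68+70+68=206
- E+F: memory 3+3=6, value 70+68=138
- B+E: memory 4+3=7, value 68+70=138
- B+F: memory 4+3=7, value 68+68=136
Best: 206 rps.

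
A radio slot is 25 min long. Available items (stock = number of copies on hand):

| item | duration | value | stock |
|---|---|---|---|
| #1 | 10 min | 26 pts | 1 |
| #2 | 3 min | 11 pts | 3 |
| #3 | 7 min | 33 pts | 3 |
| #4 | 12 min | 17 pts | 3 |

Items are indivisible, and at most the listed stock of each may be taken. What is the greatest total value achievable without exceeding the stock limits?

Best selections within duration 25 and stock limits:
- 1×#2 + 3×#3: duration 24, value 110
- 3×#3: duration 21, value 99
Best: 110 pts.

110 pts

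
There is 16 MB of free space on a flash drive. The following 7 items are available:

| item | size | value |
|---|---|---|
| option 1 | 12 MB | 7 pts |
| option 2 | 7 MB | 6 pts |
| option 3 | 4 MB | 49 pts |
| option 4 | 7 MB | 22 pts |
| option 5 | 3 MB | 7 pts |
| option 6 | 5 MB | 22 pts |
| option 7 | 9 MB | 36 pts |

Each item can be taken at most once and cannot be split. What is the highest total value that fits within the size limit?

Check high-value combinations within 16 MB:
- option 3+option 4+option 6: size 4+7+5=16, value 49+22+22=93
- option 3+option 5+option 7: size 4+3+9=16, value 49+7+36=92
- option 3+option 7: size 4+9=13, value 49+36=85
- option 3+option 5+option 6: size 4+3+5=12, value 49+7+22=78
- option 3+option 4+option 5: size 4+7+3=14, value 49+22+7=78
Best: 93 pts.

93 pts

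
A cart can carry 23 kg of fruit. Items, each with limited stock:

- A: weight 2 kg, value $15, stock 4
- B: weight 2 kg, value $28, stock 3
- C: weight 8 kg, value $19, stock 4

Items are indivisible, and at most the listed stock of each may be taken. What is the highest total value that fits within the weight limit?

$163

Best selections within weight 23 and stock limits:
- 4×A + 3×B + 1×C: weight 22, value 163
- 3×A + 3×B + 1×C: weight 20, value 148
- 4×A + 3×B: weight 14, value 144
- 4×A + 2×B + 1×C: weight 20, value 135
Best: $163.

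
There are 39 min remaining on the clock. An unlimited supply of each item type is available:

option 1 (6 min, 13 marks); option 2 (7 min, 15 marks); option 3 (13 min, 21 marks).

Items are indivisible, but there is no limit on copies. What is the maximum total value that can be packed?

84 marks

Best value-per-unit is option 1 at 13/6; filling with it alone gives 6×13 = 78.
Optimal mix: 3×option 1 + 3×option 2 → time 39, value 84.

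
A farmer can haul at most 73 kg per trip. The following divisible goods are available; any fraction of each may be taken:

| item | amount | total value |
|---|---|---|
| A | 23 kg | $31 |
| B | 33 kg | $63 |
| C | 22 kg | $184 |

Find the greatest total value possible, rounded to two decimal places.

271.26

Take in order of value per unit:
- C (184/22 per unit): all 22 → value 184, running total 184.00
- B (63/33 per unit): all 33 → value 63, running total 247.00
- A (31/23 per unit): 18 of 23 → value 18×31/23 = 24.2609, running total 271.26
Total 271.26.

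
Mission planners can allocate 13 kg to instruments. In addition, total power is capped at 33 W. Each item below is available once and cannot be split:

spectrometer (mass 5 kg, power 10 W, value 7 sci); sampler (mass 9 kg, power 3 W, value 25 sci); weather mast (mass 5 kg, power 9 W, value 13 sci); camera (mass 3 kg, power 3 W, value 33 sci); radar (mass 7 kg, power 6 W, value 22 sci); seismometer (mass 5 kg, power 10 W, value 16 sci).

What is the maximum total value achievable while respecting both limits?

Feasible sets respecting both limits:
- weather mast+camera+seismometer: mass 13, power 22, value 62
- sampler+camera: mass 12, power 6, value 58
- spectrometer+camera+seismometer: mass 13, power 23, value 56
- camera+radar: mass 10, power 9, value 55
Best: 62 sci.

62 sci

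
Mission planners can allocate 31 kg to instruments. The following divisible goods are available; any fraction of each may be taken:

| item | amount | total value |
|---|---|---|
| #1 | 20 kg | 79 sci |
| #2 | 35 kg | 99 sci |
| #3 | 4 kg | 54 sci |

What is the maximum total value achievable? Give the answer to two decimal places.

152.80

Take in order of value per unit:
- #3 (54/4 per unit): all 4 → value 54, running total 54.00
- #1 (79/20 per unit): all 20 → value 79, running total 133.00
- #2 (99/35 per unit): 7 of 35 → value 7×99/35 = 19.8000, running total 152.80
Total 152.80.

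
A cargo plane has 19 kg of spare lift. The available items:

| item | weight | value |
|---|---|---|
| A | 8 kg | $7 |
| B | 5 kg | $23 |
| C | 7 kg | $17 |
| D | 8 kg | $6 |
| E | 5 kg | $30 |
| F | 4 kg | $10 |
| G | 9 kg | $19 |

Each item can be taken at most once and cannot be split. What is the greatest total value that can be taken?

Check high-value combinations within 19 kg:
- B+E+G: weight 5+5+9=19, value 23+30+19=72
- B+C+E: weight 5+7+5=17, value 23+17+30=70
- B+E+F: weight 5+5+4=14, value 23+30+10=63
- A+B+E: weight 8+5+5=18, value 7+23+30=60
- B+D+E: weight 5+8+5=18, value 23+6+30=59
Best: $72.

$72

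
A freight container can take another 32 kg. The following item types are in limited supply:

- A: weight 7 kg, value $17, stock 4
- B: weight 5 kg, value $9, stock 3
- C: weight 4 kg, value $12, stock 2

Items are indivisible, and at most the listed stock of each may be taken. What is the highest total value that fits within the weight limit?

$80

Best selections within weight 32 and stock limits:
- 4×A + 1×C: weight 32, value 80
- 2×A + 2×B + 2×C: weight 32, value 76
Best: $80.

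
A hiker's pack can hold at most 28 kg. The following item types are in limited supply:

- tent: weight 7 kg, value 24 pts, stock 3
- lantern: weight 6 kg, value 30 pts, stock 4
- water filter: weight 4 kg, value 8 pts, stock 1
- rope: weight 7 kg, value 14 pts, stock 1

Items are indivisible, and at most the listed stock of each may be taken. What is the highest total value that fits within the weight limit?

Best selections within weight 28 and stock limits:
- 4×lantern + 1×water filter: weight 28, value 128
- 4×lantern: weight 24, value 120
Best: 128 pts.

128 pts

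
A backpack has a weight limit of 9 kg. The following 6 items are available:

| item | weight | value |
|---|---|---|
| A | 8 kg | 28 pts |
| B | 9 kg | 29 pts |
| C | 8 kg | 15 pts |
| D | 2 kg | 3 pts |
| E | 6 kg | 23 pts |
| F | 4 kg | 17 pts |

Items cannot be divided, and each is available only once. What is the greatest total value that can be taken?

Check high-value combinations within 9 kg:
- B: weight 9, value 29
- A: weight 8, value 28
- D+E: weight 2+6=8, value 3+23=26
- E: weight 6, value 23
Best: 29 pts.

29 pts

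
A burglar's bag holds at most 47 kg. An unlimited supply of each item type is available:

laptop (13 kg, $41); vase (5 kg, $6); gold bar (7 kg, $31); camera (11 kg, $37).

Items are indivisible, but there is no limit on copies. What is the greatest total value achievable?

$192

Best value-per-unit is gold bar at 31/7; filling with it alone gives 6×31 = 186.
Optimal mix: 1×vase + 6×gold bar → weight 47, value 192.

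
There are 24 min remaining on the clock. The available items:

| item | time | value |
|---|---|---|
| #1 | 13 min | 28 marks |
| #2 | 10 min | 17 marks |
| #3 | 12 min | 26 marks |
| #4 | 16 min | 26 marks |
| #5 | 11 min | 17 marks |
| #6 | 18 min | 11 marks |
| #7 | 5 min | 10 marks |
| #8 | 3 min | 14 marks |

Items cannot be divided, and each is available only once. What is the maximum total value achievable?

52 marks

Check high-value combinations within 24 min:
- #1+#7+#8: time 13+5+3=21, value 28+10+14=52
- #3+#7+#8: time 12+5+3=20, value 26+10+14=50
- #4+#7+#8: time 16+5+3=24, value 26+10+14=50
Best: 52 marks.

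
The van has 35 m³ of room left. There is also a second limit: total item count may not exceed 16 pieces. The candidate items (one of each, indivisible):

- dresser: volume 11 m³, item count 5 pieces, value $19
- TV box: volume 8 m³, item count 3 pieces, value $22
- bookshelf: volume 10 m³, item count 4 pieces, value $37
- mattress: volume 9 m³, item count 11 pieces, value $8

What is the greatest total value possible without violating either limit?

Feasible sets respecting both limits:
- dresser+TV box+bookshelf: volume 29, item count 12, value 78
- TV box+bookshelf: volume 18, item count 7, value 59
- dresser+bookshelf: volume 21, item count 9, value 56
Best: $78.

$78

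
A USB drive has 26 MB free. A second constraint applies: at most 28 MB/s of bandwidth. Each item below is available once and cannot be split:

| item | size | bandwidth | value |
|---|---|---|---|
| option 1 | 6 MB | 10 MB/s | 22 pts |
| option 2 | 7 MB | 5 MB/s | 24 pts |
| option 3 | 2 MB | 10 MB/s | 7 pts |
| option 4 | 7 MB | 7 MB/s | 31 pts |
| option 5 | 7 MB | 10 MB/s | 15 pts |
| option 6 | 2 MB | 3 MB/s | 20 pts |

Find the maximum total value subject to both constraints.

Feasible sets respecting both limits:
- option 1+option 2+option 4+option 6: size 22, bandwidth 25, value 97
- option 2+option 4+option 5+option 6: size 23, bandwidth 25, value 90
- option 2+option 3+option 4+option 6: size 18, bandwidth 25, value 82
- option 1+option 2+option 5+option 6: size 22, bandwidth 28, value 81
Best: 97 pts.

97 pts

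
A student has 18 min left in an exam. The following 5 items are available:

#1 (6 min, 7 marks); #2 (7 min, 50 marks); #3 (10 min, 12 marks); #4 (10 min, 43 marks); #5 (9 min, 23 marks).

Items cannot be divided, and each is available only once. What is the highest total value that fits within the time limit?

93 marks

This is a 0/1 knapsack; check combinations near the capacity.
- #2+#4: time 7+10=17, value 50+43=93
- #2+#5: time 7+9=16, value 50+23=73
- #2+#3: time 7+10=17, value 50+12=62
- #1+#2: time 6+7=13, value 7+50=57
- #2: time 7, value 50
Best: 93 marks.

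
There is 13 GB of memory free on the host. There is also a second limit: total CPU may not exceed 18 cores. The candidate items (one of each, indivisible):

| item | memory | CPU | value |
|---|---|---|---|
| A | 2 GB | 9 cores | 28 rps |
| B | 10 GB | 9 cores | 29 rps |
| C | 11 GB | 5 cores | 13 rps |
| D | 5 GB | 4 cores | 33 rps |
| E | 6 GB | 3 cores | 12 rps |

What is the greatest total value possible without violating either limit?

Feasible sets respecting both limits:
- A+D+E: memory 13, CPU 16, value 73
- A+D: memory 7, CPU 13, value 61
- A+B: memory 12, CPU 18, value 57
Best: 73 rps.

73 rps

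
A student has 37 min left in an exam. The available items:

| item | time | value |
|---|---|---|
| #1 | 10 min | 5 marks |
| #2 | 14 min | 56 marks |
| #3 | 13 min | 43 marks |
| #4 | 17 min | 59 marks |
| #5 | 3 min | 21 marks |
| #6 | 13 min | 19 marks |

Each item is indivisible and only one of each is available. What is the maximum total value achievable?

Check high-value combinations within 37 min:
- #2+#4+#5: time 14+17+3=34, value 56+59+21=136
- #3+#4+#5: time 13+17+3=33, value 43+59+21=123
- #2+#3+#5: time 14+13+3=30, value 56+43+21=120
Best: 136 marks.

136 marks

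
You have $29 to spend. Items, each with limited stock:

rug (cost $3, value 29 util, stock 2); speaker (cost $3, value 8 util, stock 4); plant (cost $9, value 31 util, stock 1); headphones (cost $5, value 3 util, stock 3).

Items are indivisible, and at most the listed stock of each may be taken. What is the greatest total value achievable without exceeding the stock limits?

Best selections within cost 29 and stock limits:
- 2×rug + 4×speaker + 1×plant: cost 27, value 121
- 2×rug + 3×speaker + 1×plant + 1×headphones: cost 29, value 116
- 2×rug + 3×speaker + 1×plant: cost 24, value 113
Best: 121 util.

121 util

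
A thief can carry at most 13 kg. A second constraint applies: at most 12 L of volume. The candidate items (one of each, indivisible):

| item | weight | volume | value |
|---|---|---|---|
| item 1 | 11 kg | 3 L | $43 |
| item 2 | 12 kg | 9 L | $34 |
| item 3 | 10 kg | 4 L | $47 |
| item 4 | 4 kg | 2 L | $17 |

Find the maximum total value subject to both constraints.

$47

Feasible sets respecting both limits:
- item 3: weight 10, volume 4, value 47
- item 1: weight 11, volume 3, value 43
- item 2: weight 12, volume 9, value 34
Best: $47.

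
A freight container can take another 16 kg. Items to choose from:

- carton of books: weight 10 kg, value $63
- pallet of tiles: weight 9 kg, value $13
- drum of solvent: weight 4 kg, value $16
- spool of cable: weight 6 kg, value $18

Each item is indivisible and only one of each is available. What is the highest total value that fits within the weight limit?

$81

This is a 0/1 knapsack; check combinations near the capacity.
- carton of books+spool of cable: weight 10+6=16, value 63+18=81
- carton of books+drum of solvent: weight 10+4=14, value 63+16=79
- carton of books: weight 10, value 63
- drum of solvent+spool of cable: weight 4+6=10, value 16+18=34
- pallet of tiles+spool of cable: weight 9+6=15, value 13+18=31
Best: $81.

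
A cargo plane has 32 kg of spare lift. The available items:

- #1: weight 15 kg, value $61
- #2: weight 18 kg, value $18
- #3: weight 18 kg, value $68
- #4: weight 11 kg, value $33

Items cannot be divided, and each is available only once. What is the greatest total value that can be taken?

Check high-value combinations within 32 kg:
- #3+#4: weight 18+11=29, value 68+33=101
- #1+#4: weight 15+11=26, value 61+33=94
- #3: weight 18, value 68
- #1: weight 15, value 61
Best: $101.

$101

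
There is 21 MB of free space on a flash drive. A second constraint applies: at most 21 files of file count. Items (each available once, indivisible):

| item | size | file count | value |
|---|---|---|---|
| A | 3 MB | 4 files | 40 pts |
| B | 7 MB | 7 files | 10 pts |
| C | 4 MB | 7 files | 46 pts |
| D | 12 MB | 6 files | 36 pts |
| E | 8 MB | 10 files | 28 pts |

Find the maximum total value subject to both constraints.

122 pts

Feasible sets respecting both limits:
- A+C+D: size 19, file count 17, value 122
- A+C+E: size 15, file count 21, value 114
- A+B+C: size 14, file count 18, value 96
Best: 122 pts.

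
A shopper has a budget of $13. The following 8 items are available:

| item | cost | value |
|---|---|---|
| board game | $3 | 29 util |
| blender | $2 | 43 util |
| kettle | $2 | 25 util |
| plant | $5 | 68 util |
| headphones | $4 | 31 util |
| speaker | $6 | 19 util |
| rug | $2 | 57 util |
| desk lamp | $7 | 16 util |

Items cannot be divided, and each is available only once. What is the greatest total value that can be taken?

Check high-value combinations within $13:
- blender+plant+headphones+rug: cost 2+5+4+2=13, value 43+68+31+57=199
- board game+blender+plant+rug: cost 3+2+5+2=12, value 29+43+68+57=197
- blender+kettle+plant+rug: cost 2+2+5+2=11, value 43+25+68+57=193
- board game+blender+kettle+headphones+rug: cost 3+2+2+4+2=13, value 29+43+25+31+57=185
Best: 199 util.

199 util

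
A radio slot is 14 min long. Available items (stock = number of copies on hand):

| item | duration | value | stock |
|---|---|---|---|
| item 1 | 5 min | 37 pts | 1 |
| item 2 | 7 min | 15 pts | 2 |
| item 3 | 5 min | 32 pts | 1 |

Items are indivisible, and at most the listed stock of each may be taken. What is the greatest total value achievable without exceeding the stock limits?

69 pts

Top feasible selections:
- 1×item 1 + 1×item 3: duration 10, value 69
- 1×item 1 + 1×item 2: duration 12, value 52
Best: 69 pts.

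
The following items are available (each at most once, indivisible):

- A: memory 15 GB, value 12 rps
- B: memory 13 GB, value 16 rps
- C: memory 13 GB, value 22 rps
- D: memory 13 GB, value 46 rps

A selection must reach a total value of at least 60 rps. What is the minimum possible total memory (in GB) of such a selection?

Subsets with value ≥ 60, sorted by total memory:
- C+D: memory 26, value 68
- B+D: memory 26, value 62
- B+C+D: memory 39, value 84
Minimum memory: 26 GB.

26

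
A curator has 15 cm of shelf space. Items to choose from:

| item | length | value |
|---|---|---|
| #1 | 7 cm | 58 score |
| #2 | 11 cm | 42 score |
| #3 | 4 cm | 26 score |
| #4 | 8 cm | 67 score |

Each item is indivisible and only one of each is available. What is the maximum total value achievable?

Check high-value combinations within 15 cm:
- #1+#4: length 7+8=15, value 58+67=125
- #3+#4: length 4+8=12, value 26+67=93
- #1+#3: length 7+4=11, value 58+26=84
Best: 125 score.

125 score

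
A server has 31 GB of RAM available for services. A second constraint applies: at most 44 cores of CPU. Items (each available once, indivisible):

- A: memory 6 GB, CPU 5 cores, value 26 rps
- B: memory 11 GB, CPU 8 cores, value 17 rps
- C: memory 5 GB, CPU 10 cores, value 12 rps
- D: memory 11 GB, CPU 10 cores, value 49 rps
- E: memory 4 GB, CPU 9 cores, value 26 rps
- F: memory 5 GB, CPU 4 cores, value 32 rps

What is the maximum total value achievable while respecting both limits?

145 rps

Feasible sets respecting both limits:
- A+C+D+E+F: memory 31, CPU 38, value 145
- A+D+E+F: memory 26, CPU 28, value 133
- B+D+E+F: memory 31, CPU 31, value 124
Best: 145 rps.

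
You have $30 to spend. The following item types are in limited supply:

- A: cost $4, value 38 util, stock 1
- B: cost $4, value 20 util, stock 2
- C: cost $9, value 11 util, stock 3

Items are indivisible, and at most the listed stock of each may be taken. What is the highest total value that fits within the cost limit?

100 util

Best selections within cost 30 and stock limits:
- 1×A + 2×B + 2×C: cost 30, value 100
- 1×A + 2×B + 1×C: cost 21, value 89
- 1×A + 1×B + 2×C: cost 26, value 80
- 1×A + 2×B: cost 12, value 78
Best: 100 util.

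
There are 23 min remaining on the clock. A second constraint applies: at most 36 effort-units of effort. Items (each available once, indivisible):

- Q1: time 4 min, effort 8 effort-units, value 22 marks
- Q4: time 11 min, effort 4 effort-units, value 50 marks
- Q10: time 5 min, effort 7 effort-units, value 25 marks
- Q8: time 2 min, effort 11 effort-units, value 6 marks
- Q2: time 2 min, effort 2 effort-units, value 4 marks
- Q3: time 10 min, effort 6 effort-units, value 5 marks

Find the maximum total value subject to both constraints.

Feasible sets respecting both limits:
- Q1+Q4+Q10+Q8: time 22, effort 30, value 103
- Q1+Q4+Q10+Q2: time 22, effort 21, value 101
- Q1+Q4+Q10: time 20, effort 19, value 97
Best: 103 marks.

103 marks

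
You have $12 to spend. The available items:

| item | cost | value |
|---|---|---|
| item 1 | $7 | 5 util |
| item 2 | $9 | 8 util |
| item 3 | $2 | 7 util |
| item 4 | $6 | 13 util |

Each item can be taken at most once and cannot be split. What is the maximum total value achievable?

Check high-value combinations within $12:
- item 3+item 4: cost 2+6=8, value 7+13=20
- item 2+item 3: cost 9+2=11, value 8+7=15
- item 4: cost 6, value 13
- item 1+item 3: cost 7+2=9, value 5+7=12
- item 2: cost 9, value 8
Best: 20 util.

20 util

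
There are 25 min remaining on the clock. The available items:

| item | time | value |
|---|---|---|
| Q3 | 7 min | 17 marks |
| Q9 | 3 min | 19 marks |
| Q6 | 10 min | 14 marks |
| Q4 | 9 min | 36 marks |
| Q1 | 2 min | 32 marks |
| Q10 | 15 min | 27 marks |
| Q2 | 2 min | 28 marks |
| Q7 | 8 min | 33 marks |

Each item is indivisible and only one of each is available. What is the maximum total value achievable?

148 marks

Check high-value combinations within 25 min:
- Q9+Q4+Q1+Q2+Q7: time 3+9+2+2+8=24, value 19+36+32+28+33=148
- Q3+Q9+Q4+Q1+Q2: time 7+3+9+2+2=23, value 17+19+36+32+28=132
- Q4+Q1+Q2+Q7: time 9+2+2+8=21, value 36+32+28+33=129
- Q3+Q9+Q1+Q2+Q7: time 7+3+2+2+8=22, value 17+19+32+28+33=129
- Q9+Q6+Q1+Q2+Q7: time 3+10+2+2+8=25, value 19+14+32+28+33=126
Best: 148 marks.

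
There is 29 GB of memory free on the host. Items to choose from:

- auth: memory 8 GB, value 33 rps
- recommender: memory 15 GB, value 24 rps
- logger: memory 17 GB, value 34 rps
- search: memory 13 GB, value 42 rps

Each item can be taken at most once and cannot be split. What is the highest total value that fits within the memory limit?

75 rps

Check high-value combinations within 29 GB:
- auth+search: memory 8+13=21, value 33+42=75
- auth+logger: memory 8+17=25, value 33+34=67
- recommender+search: memory 15+13=28, value 24+42=66
Best: 75 rps.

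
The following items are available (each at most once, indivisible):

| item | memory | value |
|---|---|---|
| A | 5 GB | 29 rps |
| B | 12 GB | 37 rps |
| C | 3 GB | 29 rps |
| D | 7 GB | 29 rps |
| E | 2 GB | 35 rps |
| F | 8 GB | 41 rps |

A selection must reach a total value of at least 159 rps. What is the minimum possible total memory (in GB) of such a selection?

Subsets with value ≥ 159, sorted by total memory:
- A+C+D+E+F: memory 25, value 163
- A+B+C+D+E: memory 29, value 159
Minimum memory: 25 GB.

25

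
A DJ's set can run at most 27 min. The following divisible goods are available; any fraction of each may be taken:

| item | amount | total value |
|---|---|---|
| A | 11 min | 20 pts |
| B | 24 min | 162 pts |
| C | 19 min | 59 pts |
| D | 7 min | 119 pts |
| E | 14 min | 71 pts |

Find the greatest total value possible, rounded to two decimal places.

254.00

Take in order of value per unit:
- D (119/7 per unit): all 7 → value 119, running total 119.00
- B (162/24 per unit): 20 of 24 → value 20×162/24 = 135.0000, running total 254.00
Total 254.00.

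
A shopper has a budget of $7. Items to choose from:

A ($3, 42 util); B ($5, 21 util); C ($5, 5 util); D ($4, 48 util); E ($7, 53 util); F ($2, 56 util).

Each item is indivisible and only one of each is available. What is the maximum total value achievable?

Check high-value combinations within $7:
- D+F: cost 4+2=6, value 48+56=104
- A+F: cost 3+2=5, value 42+56=98
- A+D: cost 3+4=7, value 42+48=90
- B+F: cost 5+2=7, value 21+56=77
- C+F: cost 5+2=7, value 5+56=61
Best: 104 util.

104 util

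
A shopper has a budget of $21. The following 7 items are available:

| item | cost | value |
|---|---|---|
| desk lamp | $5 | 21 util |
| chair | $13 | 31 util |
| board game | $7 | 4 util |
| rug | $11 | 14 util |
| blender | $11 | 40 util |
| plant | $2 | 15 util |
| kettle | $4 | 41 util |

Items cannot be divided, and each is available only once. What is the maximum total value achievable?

Check high-value combinations within $21:
- desk lamp+blender+kettle: cost 5+11+4=20, value 21+40+41=102
- blender+plant+kettle: cost 11+2+4=17, value 40+15+41=96
- chair+plant+kettle: cost 13+2+4=19, value 31+15+41=87
- blender+kettle: cost 11+4=15, value 40+41=81
Best: 102 util.

102 util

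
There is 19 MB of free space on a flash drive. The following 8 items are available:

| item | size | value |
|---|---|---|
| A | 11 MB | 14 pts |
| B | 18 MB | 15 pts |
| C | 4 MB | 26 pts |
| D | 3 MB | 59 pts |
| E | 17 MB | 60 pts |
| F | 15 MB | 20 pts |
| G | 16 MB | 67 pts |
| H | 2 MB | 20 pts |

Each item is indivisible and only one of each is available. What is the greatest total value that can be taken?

126 pts

Check high-value combinations within 19 MB:
- D+G: size 3+16=19, value 59+67=126
- C+D+H: size 4+3+2=9, value 26+59+20=105
- A+C+D: size 11+4+3=18, value 14+26+59=99
- A+D+H: size 11+3+2=16, value 14+59+20=93
Best: 126 pts.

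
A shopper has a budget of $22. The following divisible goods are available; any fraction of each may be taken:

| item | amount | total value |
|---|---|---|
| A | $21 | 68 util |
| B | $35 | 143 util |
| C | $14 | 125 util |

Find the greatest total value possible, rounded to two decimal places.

157.69

Take in order of value per unit:
- C (125/14 per unit): all 14 → value 125, running total 125.00
- B (143/35 per unit): 8 of 35 → value 8×143/35 = 32.6857, running total 157.69
Total 157.69.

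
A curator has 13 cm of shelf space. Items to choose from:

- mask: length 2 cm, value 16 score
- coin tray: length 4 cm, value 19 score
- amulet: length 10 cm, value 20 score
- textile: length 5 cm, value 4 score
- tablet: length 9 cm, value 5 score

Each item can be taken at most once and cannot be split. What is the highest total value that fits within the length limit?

39 score

Check high-value combinations within 13 cm:
- mask+coin tray+textile: length 2+4+5=11, value 16+19+4=39
- mask+amulet: length 2+10=12, value 16+20=36
- mask+coin tray: length 2+4=6, value 16+19=35
Best: 39 score.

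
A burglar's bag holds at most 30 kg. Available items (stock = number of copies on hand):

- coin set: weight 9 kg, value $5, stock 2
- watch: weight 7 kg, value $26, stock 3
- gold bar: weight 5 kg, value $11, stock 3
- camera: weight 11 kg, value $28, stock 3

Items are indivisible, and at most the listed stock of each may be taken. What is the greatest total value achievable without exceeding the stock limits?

Best selections within weight 30 and stock limits:
- 2×watch + 1×gold bar + 1×camera: weight 30, value 91
- 3×watch + 1×gold bar: weight 26, value 89
Best: $91.

$91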